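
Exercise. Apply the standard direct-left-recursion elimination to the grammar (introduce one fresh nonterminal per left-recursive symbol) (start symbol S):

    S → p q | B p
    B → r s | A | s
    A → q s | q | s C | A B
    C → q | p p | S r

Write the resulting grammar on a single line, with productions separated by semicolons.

S → p q | B p; B → r s | A | s; A → q s A' | q A' | s C A'; C → q | p p | S r; A' → B A' | ε

A is directly left-recursive.
For A: α = {B}, β = {q s, q, s C}. Rewrite as A → β A' and A' → α A' | ε.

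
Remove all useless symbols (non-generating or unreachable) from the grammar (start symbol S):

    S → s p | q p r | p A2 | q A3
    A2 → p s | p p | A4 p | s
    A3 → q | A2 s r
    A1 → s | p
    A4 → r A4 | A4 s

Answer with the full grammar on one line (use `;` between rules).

Generating nonterminals: {A1, A2, A3, S}.
Reachable from S after that: {A2, A3, S}.
Removed useless symbols: {A1, A4} and every production mentioning them.

S → s p | q p r | p A2 | q A3; A2 → p s | p p | s; A3 → q | A2 s r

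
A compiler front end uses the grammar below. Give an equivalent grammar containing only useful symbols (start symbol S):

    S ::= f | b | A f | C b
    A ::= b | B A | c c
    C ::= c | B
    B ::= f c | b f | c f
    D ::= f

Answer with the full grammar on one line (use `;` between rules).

S ::= f | b | A f | C b; A ::= b | B A | c c; C ::= c | B; B ::= f c | b f | c f

Generating nonterminals: {A, B, C, D, S}.
Reachable from S after that: {A, B, C, S}.
Removed useless symbols: {D} and every production mentioning them.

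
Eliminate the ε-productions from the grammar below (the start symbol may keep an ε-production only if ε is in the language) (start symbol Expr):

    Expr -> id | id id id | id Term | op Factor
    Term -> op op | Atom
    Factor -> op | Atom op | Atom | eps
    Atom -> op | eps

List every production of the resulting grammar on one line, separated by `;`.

The nullable symbols are {Atom, Factor, Term}.
ε ∉ L(G), so no ε-production is kept.
For each production, add variants omitting each subset of nullable occurrences: Expr → op Factor gives op Factor | op.

Expr -> id | id id id | id Term | op Factor | op; Term -> op op | Atom; Factor -> op | Atom op | Atom; Atom -> op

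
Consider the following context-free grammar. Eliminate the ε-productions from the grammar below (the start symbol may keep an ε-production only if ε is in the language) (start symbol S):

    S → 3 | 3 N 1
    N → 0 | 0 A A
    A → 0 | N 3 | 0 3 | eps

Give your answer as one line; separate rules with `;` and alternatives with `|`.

Nullable set = {A}.
ε ∉ L(G), so no ε-production is kept.
Expand every rule over subsets of its nullable positions: N → 0 A A gives 0 A A | 0 A.

S → 3 | 3 N 1; N → 0 | 0 A A | 0 A; A → 0 | N 3 | 0 3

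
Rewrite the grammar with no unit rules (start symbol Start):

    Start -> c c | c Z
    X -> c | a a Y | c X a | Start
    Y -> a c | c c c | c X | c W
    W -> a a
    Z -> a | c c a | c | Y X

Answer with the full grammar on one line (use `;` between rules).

Start -> c c | c Z; X -> c c | c Z | c | a a Y | c X a; Y -> a c | c c c | c X | c W; W -> a a; Z -> a | c c a | c | Y X

Unit pairs: X ⇒* {Start}.
For every A with A ⇒* B via unit rules, add B's non-unit alternatives to A; then delete every rule of the form X → Y.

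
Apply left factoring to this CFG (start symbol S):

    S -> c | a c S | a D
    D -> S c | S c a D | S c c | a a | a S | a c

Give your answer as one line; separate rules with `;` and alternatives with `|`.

S has alternatives sharing prefix 'a': factor to S → a S' with S' → c S | D.
D has alternatives sharing prefix 'S c': factor to D → S c D' with D' → ε | a D | c.
D has alternatives sharing prefix 'a': factor to D → a D'' with D'' → a | S | c.

S -> c | a S'; D -> S c D' | a D''; S' -> c S | D; D' -> ε | a D | c; D'' -> a | S | c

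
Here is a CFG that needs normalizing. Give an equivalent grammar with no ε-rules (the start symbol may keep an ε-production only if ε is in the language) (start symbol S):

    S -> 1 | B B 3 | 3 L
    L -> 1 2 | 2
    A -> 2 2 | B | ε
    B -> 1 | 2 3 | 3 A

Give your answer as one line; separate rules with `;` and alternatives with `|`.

S -> 1 | B B 3 | 3 L; L -> 1 2 | 2; A -> 2 2 | B; B -> 1 | 2 3 | 3 A | 3

Nullable nonterminals: {A}.
ε ∉ L(G), so no ε-production is kept.
For each production, add variants omitting each subset of nullable occurrences: B → 3 A gives 3 A | 3.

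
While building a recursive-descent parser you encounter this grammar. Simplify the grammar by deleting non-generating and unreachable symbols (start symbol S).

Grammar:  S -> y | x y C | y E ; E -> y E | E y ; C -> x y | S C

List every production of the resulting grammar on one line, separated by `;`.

S -> y | x y C; C -> x y | S C

Generating nonterminals: {C, S}.
Reachable from S after that: {C, S}.
Removed useless symbols: {E} and every production mentioning them.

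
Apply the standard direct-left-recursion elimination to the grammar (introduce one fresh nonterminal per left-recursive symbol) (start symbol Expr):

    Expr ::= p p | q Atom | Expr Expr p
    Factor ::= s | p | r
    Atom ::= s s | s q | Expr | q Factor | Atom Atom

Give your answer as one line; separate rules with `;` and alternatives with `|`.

Left recursion appears on Expr, Atom.
For Expr: α = {Expr p}, β = {p p, q Atom}. Rewrite as Expr → β Expr1 and Expr1 → α Expr1 | ε.
For Atom: α = {Atom}, β = {s s, s q, Expr, q Factor}. Rewrite as Atom → β Atom1 and Atom1 → α Atom1 | ε.

Expr ::= p p Expr1 | q Atom Expr1; Factor ::= s | p | r; Atom ::= s s Atom1 | s q Atom1 | Expr Atom1 | q Factor Atom1; Expr1 ::= Expr p Expr1 | ε; Atom1 ::= Atom Atom1 | ε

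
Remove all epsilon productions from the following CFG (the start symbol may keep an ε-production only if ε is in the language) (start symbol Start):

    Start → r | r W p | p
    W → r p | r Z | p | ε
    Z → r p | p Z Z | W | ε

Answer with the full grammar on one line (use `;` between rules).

Nullable nonterminals: {W, Z}.
ε ∉ L(G), so no ε-production is kept.
Add the nullable-subset variants: Start → r W p gives r W p | r p. W → r Z gives r Z | r. Z → p Z Z gives p Z Z | p Z | p.

Start → r | r W p | r p | p; W → r p | r Z | r | p; Z → r p | p Z Z | p Z | p | W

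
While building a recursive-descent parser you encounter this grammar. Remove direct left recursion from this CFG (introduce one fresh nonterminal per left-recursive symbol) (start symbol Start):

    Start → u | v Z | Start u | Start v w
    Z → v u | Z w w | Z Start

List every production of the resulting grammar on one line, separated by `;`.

Start → u Start1 | v Z Start1; Z → v u Z1; Start1 → u Start1 | v w Start1 | ε; Z1 → w w Z1 | Start Z1 | ε

Left recursion appears on Start, Z.
For Start: α = {u, v w}, β = {u, v Z}. Rewrite as Start → β Start1 and Start1 → α Start1 | ε.
For Z: α = {w w, Start}, β = {v u}. Rewrite as Z → β Z1 and Z1 → α Z1 | ε.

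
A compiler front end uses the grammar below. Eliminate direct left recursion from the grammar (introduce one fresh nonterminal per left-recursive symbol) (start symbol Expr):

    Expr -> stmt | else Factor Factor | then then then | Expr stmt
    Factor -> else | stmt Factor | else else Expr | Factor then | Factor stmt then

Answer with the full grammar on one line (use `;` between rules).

Directly left-recursive nonterminals: Expr, Factor.
For Expr: α = {stmt}, β = {stmt, else Factor Factor, then then then}. Rewrite as Expr → β Expr1 and Expr1 → α Expr1 | ε.
For Factor: α = {then, stmt then}, β = {else, stmt Factor, else else Expr}. Rewrite as Factor → β Factor1 and Factor1 → α Factor1 | ε.

Expr -> stmt Expr1 | else Factor Factor Expr1 | then then then Expr1; Factor -> else Factor1 | stmt Factor Factor1 | else else Expr Factor1; Expr1 -> stmt Expr1 | ε; Factor1 -> then Factor1 | stmt then Factor1 | ε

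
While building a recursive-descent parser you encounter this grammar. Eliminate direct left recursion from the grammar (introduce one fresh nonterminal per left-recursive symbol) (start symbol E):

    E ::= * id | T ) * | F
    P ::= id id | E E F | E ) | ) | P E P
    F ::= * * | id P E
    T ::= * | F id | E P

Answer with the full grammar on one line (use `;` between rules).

P is directly left-recursive.
For P: α = {E P}, β = {id id, E E F, E ), )}. Rewrite as P → β P' and P' → α P' | ε.

E ::= * id | T ) * | F; P ::= id id P' | E E F P' | E ) P' | ) P'; F ::= * * | id P E; T ::= * | F id | E P; P' ::= E P P' | ε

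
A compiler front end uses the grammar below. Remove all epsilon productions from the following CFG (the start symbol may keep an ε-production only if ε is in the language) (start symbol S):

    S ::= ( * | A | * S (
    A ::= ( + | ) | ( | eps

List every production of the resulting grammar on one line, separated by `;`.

S ::= ( * | A | * S ( | * ( | ε; A ::= ( + | ) | (

Nullable nonterminals: {A, S}.
ε ∈ L(G) since S is nullable, so keep S → ε.
Expand every rule over subsets of its nullable positions: S → * S ( gives * S ( | * (.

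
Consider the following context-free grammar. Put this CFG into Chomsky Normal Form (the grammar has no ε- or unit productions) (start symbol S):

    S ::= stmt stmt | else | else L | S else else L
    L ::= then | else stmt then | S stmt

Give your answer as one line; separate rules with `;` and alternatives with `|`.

S ::= X1 X1 | else | X2 L | S Y1; L ::= then | X2 Y3 | S X1; X1 ::= stmt; X2 ::= else; X3 ::= then; Y1 ::= X2 Y2; Y2 ::= X2 L; Y3 ::= X1 X3

Introduce a nonterminal for each terminal appearing in a rule of length ≥ 2: X1 → stmt, X2 → else, X3 → then.
Binarize each right-hand side of length ≥ 3 by chaining fresh nonterminals (Y1, Y2, …): affected rules were S → S X2 X2 L; L → X2 X1 X3.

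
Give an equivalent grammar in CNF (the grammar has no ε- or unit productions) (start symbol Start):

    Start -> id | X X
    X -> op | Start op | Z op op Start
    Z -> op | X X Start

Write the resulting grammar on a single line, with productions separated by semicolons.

Introduce a nonterminal for each terminal appearing in a rule of length ≥ 2: X1 → op.
Binarize each right-hand side of length ≥ 3 by chaining fresh nonterminals (Y1, Y2, …): affected rules were X → Z X1 X1 Start; Z → X X Start.

Start -> id | X X; X -> op | Start X1 | Z Y1; Z -> op | X Y3; X1 -> op; Y1 -> X1 Y2; Y2 -> X1 Start; Y3 -> X Start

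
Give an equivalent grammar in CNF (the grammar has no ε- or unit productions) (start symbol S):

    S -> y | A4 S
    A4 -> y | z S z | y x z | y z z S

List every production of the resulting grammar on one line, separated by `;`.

S -> y | A4 S; A4 -> y | X1 Y1 | X2 Y2 | X2 Y3; X1 -> z; X2 -> y; X3 -> x; Y1 -> S X1; Y2 -> X3 X1; Y3 -> X1 Y4; Y4 -> X1 S

Introduce a nonterminal for each terminal appearing in a rule of length ≥ 2: X1 → z, X2 → y, X3 → x.
Binarize each right-hand side of length ≥ 3 by chaining fresh nonterminals (Y1, Y2, …): affected rules were A4 → X1 S X1; A4 → X2 X3 X1; A4 → X2 X1 X1 S.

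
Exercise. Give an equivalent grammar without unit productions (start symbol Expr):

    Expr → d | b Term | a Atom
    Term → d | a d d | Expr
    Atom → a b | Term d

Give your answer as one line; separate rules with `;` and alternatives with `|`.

Unit pairs: Term ⇒* {Expr}.
For each unit pair (A, B), copy every non-unit production of B to A, then drop all unit productions.

Expr → d | b Term | a Atom; Term → d | a d d | b Term | a Atom; Atom → a b | Term d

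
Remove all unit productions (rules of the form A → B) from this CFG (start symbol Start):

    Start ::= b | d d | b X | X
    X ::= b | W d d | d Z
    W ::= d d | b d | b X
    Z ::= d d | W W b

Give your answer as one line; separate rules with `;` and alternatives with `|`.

Start ::= b | d d | b X | W d d | d Z; X ::= b | W d d | d Z; W ::= d d | b d | b X; Z ::= d d | W W b

Unit pairs: Start ⇒* {X}.
For each unit pair (A, B), copy every non-unit production of B to A, then drop all unit productions.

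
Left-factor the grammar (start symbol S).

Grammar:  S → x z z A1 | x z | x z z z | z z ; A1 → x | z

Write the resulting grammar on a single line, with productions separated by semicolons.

S has alternatives sharing prefix 'x z': factor to S → x z S' with S' → z A1 | ε | z z.
S' has alternatives sharing prefix 'z': factor to S' → z S'' with S'' → A1 | z.

S → z z | x z S'; A1 → x | z; S' → ε | z S''; S'' → A1 | z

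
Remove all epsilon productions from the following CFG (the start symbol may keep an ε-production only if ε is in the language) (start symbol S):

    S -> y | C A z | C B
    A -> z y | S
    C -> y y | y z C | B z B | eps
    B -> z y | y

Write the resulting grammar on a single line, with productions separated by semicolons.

Nullable set = {C}.
ε ∉ L(G), so no ε-production is kept.
Expand every rule over subsets of its nullable positions: S → C A z gives C A z | A z. S → C B gives C B | B. C → y z C gives y z C | y z.

S -> y | C A z | A z | C B | B; A -> z y | S; C -> y y | y z C | y z | B z B; B -> z y | y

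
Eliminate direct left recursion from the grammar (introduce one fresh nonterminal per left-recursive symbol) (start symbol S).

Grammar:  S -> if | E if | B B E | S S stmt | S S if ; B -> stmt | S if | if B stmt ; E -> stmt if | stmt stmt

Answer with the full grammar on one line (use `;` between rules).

Left recursion appears on S.
For S: α = {S stmt, S if}, β = {if, E if, B B E}. Rewrite as S → β S' and S' → α S' | ε.

S -> if S' | E if S' | B B E S'; B -> stmt | S if | if B stmt; E -> stmt if | stmt stmt; S' -> S stmt S' | S if S' | epsilon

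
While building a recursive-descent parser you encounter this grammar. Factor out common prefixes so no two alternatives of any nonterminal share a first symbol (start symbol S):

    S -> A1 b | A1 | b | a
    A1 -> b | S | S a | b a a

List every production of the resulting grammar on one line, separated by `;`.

S -> b | a | A1 S'; A1 -> b A1' | S A1''; S' -> b | ε; A1' -> ε | a a; A1'' -> ε | a

S has alternatives sharing prefix 'A1': factor to S → A1 S' with S' → b | ε.
A1 has alternatives sharing prefix 'b': factor to A1 → b A1' with A1' → ε | a a.
A1 has alternatives sharing prefix 'S': factor to A1 → S A1'' with A1'' → ε | a.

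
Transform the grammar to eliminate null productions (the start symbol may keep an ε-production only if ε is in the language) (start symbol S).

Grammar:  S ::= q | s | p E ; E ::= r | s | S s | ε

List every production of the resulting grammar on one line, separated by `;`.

The nullable symbols are {E}.
ε ∉ L(G), so no ε-production is kept.
Expand every rule over subsets of its nullable positions: S → p E gives p E | p.

S ::= q | s | p E | p; E ::= r | s | S s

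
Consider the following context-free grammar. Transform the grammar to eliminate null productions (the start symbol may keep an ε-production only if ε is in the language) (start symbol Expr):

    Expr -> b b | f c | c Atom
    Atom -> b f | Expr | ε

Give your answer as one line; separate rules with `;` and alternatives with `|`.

Expr -> b b | f c | c Atom | c; Atom -> b f | Expr

The nullable symbols are {Atom}.
ε ∉ L(G), so no ε-production is kept.
Expand every rule over subsets of its nullable positions: Expr → c Atom gives c Atom | c.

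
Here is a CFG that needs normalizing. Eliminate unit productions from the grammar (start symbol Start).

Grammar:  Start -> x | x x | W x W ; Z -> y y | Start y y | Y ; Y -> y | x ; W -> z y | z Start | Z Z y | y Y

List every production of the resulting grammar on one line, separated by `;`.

Unit pairs: Z ⇒* {Y}.
For each unit pair (A, B), copy every non-unit production of B to A, then drop all unit productions.

Start -> x | x x | W x W; Z -> y y | Start y y | y | x; Y -> y | x; W -> z y | z Start | Z Z y | y Y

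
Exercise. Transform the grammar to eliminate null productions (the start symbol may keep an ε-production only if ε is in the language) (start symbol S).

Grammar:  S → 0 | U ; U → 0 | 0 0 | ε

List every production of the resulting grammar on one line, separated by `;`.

Nullable nonterminals: {S, U}.
ε ∈ L(G) since S is nullable, so keep S → ε.

S → 0 | U | ε; U → 0 | 0 0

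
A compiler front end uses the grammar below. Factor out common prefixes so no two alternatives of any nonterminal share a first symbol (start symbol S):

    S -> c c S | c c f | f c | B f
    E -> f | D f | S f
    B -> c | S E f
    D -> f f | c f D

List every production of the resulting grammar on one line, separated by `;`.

S -> f c | B f | c c S'; E -> f | D f | S f; B -> c | S E f; D -> f f | c f D; S' -> S | f

S has alternatives sharing prefix 'c c': factor to S → c c S' with S' → S | f.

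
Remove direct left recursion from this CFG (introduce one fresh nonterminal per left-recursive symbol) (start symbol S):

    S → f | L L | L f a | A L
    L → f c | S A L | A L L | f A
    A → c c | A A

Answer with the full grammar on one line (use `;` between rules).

S → f | L L | L f a | A L; L → f c | S A L | A L L | f A; A → c c A'; A' → A A' | eps

Left recursion appears on A.
For A: α = {A}, β = {c c}. Rewrite as A → β A' and A' → α A' | ε.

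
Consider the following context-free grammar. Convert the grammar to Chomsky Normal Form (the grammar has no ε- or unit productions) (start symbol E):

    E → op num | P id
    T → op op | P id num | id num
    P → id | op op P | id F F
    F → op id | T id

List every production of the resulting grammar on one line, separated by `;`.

E → X1 X2 | P X3; T → X1 X1 | P Y1 | X3 X2; P → id | X1 Y2 | X3 Y3; F → X1 X3 | T X3; X1 → op; X2 → num; X3 → id; Y1 → X3 X2; Y2 → X1 P; Y3 → F F

Introduce a nonterminal for each terminal appearing in a rule of length ≥ 2: X1 → op, X2 → num, X3 → id.
Binarize each right-hand side of length ≥ 3 by chaining fresh nonterminals (Y1, Y2, …): affected rules were T → P X3 X2; P → X1 X1 P; P → X3 F F.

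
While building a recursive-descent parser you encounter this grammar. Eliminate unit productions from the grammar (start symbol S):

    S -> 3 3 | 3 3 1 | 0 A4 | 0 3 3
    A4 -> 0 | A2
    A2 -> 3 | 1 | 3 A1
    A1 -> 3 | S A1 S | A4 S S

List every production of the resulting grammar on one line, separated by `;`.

Unit pairs: A4 ⇒* {A2}.
For every A with A ⇒* B via unit rules, add B's non-unit alternatives to A; then delete every rule of the form X → Y.

S -> 3 3 | 3 3 1 | 0 A4 | 0 3 3; A4 -> 0 | 3 | 1 | 3 A1; A2 -> 3 | 1 | 3 A1; A1 -> 3 | S A1 S | A4 S S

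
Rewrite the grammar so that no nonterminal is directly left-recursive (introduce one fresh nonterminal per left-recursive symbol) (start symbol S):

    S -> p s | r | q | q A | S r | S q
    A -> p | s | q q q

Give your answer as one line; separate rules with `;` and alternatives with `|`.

Left recursion appears on S.
For S: α = {r, q}, β = {p s, r, q, q A}. Rewrite as S → β S' and S' → α S' | ε.

S -> p s S' | r S' | q S' | q A S'; A -> p | s | q q q; S' -> r S' | q S' | ε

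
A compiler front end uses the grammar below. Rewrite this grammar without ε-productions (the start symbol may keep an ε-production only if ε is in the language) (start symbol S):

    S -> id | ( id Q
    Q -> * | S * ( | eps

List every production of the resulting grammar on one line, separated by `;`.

Nullable nonterminals: {Q}.
ε ∉ L(G), so no ε-production is kept.
Expand every rule over subsets of its nullable positions: S → ( id Q gives ( id Q | ( id.

S -> id | ( id Q | ( id; Q -> * | S * (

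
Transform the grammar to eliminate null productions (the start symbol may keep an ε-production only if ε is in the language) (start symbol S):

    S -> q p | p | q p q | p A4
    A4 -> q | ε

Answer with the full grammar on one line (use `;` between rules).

S -> q p | p | q p q | p A4; A4 -> q

Nullable set = {A4}.
ε ∉ L(G), so no ε-production is kept.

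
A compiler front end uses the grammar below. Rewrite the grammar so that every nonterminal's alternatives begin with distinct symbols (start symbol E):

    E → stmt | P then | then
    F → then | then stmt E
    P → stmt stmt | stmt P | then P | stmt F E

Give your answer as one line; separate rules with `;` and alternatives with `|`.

F has alternatives sharing prefix 'then': factor to F → then F' with F' → ε | stmt E.
P has alternatives sharing prefix 'stmt': factor to P → stmt P' with P' → stmt | P | F E.

E → stmt | P then | then; F → then F'; P → then P | stmt P'; F' → ε | stmt E; P' → stmt | P | F E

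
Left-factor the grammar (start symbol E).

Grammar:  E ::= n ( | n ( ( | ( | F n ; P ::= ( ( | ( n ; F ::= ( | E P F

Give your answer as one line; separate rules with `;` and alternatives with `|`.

E ::= ( | F n | n ( E'; P ::= ( P'; F ::= ( | E P F; E' ::= ε | (; P' ::= ( | n

E has alternatives sharing prefix 'n (': factor to E → n ( E' with E' → ε | (.
P has alternatives sharing prefix '(': factor to P → ( P' with P' → ( | n.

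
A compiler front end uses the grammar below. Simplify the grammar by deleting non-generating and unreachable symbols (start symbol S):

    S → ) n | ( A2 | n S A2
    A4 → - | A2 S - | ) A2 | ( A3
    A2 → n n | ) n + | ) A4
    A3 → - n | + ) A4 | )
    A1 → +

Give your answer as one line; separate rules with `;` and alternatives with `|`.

Generating nonterminals: {A1, A2, A3, A4, S}.
Reachable from S after that: {A2, A3, A4, S}.
Removed useless symbols: {A1} and every production mentioning them.

S → ) n | ( A2 | n S A2; A4 → - | A2 S - | ) A2 | ( A3; A2 → n n | ) n + | ) A4; A3 → - n | + ) A4 | )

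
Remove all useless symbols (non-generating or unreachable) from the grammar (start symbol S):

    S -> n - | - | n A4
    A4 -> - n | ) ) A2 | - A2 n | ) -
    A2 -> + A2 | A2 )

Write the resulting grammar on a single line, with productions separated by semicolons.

Generating nonterminals: {A4, S}.
Reachable from S after that: {A4, S}.
Removed useless symbols: {A2} and every production mentioning them.

S -> n - | - | n A4; A4 -> - n | ) -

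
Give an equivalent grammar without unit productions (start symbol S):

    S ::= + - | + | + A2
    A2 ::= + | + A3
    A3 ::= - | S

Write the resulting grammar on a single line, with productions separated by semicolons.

S ::= + - | + | + A2; A2 ::= + | + A3; A3 ::= + - | + | + A2 | -

Unit pairs: A3 ⇒* {S}.
For each unit pair (A, B), copy every non-unit production of B to A, then drop all unit productions.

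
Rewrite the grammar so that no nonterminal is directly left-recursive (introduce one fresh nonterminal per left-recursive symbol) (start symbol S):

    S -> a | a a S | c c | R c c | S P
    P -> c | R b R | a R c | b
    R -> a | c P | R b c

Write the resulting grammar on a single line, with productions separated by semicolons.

Left recursion appears on S, R.
For S: α = {P}, β = {a, a a S, c c, R c c}. Rewrite as S → β S' and S' → α S' | ε.
For R: α = {b c}, β = {a, c P}. Rewrite as R → β R' and R' → α R' | ε.

S -> a S' | a a S S' | c c S' | R c c S'; P -> c | R b R | a R c | b; R -> a R' | c P R'; S' -> P S' | ε; R' -> b c R' | ε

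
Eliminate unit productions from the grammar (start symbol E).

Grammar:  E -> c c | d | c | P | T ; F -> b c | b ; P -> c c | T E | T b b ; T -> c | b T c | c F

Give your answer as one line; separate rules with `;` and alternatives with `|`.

Unit pairs: E ⇒* {P, T}.
For each unit pair (A, B), copy every non-unit production of B to A, then drop all unit productions.

E -> c c | d | c | T E | T b b | b T c | c F; F -> b c | b; P -> c c | T E | T b b; T -> c | b T c | c F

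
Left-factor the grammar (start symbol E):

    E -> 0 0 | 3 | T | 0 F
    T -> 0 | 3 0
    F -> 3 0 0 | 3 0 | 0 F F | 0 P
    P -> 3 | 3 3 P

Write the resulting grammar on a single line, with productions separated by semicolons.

E has alternatives sharing prefix '0': factor to E → 0 E' with E' → 0 | F.
F has alternatives sharing prefix '3 0': factor to F → 3 0 F' with F' → 0 | ε.
F has alternatives sharing prefix '0': factor to F → 0 F'' with F'' → F F | P.
P has alternatives sharing prefix '3': factor to P → 3 P' with P' → ε | 3 P.

E -> 3 | T | 0 E'; T -> 0 | 3 0; F -> 3 0 F' | 0 F''; P -> 3 P'; E' -> 0 | F; F' -> 0 | ε; F'' -> F F | P; P' -> ε | 3 P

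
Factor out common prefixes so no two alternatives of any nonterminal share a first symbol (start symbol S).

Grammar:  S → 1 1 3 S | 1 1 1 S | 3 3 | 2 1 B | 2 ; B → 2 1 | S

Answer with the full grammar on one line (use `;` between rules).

S has alternatives sharing prefix '1 1': factor to S → 1 1 S' with S' → 3 S | 1 S.
S has alternatives sharing prefix '2': factor to S → 2 S'' with S'' → 1 B | ε.

S → 3 3 | 1 1 S' | 2 S''; B → 2 1 | S; S' → 3 S | 1 S; S'' → 1 B | eps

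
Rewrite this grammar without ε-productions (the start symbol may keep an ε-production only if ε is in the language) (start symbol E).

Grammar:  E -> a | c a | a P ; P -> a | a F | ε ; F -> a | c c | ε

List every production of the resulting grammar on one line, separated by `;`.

E -> a | c a | a P; P -> a | a F; F -> a | c c

Nullable nonterminals: {F, P}.
ε ∉ L(G), so no ε-production is kept.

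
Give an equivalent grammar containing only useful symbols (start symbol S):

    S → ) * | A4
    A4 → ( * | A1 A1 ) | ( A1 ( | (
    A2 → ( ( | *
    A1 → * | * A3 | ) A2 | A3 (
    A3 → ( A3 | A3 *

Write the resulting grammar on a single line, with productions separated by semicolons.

S → ) * | A4; A4 → ( * | A1 A1 ) | ( A1 ( | (; A2 → ( ( | *; A1 → * | ) A2

Generating nonterminals: {A1, A2, A4, S}.
Reachable from S after that: {A1, A2, A4, S}.
Removed useless symbols: {A3} and every production mentioning them.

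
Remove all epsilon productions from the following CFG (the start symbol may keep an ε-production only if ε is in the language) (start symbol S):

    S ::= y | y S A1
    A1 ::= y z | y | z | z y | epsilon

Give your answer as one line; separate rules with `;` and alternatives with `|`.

The nullable symbols are {A1}.
ε ∉ L(G), so no ε-production is kept.
Add the nullable-subset variants: S → y S A1 gives y S A1 | y S.

S ::= y | y S A1 | y S; A1 ::= y z | y | z | z y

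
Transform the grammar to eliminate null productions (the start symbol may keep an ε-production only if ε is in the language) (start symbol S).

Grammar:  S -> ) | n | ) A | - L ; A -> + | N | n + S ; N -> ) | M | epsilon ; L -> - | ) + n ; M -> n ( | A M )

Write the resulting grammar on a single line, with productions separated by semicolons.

S -> ) | n | ) A | - L; A -> + | N | n + S; N -> ) | M; L -> - | ) + n; M -> n ( | A M ) | M )

The nullable symbols are {A, N}.
ε ∉ L(G), so no ε-production is kept.
Add the nullable-subset variants: M → A M ) gives A M ) | M ).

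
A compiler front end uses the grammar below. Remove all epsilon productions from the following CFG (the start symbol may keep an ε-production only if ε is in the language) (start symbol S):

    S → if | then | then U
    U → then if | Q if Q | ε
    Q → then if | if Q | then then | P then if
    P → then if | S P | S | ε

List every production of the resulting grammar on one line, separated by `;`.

Nullable set = {P, U}.
ε ∉ L(G), so no ε-production is kept.
Add the nullable-subset variants: P → S P gives S P | S.

S → if | then | then U; U → then if | Q if Q; Q → then if | if Q | then then | P then if; P → then if | S P | S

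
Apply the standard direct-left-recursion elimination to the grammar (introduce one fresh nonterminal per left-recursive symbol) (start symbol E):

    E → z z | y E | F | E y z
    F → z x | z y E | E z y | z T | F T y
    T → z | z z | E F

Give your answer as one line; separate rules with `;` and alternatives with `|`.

E → z z E' | y E E' | F E'; F → z x F' | z y E F' | E z y F' | z T F'; T → z | z z | E F; E' → y z E' | epsilon; F' → T y F' | epsilon

E, F are directly left-recursive.
For E: α = {y z}, β = {z z, y E, F}. Rewrite as E → β E' and E' → α E' | ε.
For F: α = {T y}, β = {z x, z y E, E z y, z T}. Rewrite as F → β F' and F' → α F' | ε.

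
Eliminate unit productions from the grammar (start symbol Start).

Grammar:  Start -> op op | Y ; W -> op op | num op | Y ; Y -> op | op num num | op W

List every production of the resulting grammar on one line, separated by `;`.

Start -> op op | op | op num num | op W; W -> op | op num num | op W | op op | num op; Y -> op | op num num | op W

Unit pairs: Start ⇒* {Y}; W ⇒* {Y}.
For each unit pair (A, B), copy every non-unit production of B to A, then drop all unit productions.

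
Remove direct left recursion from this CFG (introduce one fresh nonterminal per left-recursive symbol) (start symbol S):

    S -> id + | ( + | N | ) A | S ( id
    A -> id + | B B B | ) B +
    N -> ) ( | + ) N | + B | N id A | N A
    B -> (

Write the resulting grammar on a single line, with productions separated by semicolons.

S -> id + S' | ( + S' | N S' | ) A S'; A -> id + | B B B | ) B +; N -> ) ( N' | + ) N N' | + B N'; B -> (; S' -> ( id S' | ε; N' -> id A N' | A N' | ε

Directly left-recursive nonterminals: S, N.
For S: α = {( id}, β = {id +, ( +, N, ) A}. Rewrite as S → β S' and S' → α S' | ε.
For N: α = {id A, A}, β = {) (, + ) N, + B}. Rewrite as N → β N' and N' → α N' | ε.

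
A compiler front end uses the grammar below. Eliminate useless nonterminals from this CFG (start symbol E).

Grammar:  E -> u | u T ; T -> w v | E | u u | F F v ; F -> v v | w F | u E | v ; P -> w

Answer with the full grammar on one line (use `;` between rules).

E -> u | u T; T -> w v | E | u u | F F v; F -> v v | w F | u E | v

Generating nonterminals: {E, F, P, T}.
Reachable from E after that: {E, F, T}.
Removed useless symbols: {P} and every production mentioning them.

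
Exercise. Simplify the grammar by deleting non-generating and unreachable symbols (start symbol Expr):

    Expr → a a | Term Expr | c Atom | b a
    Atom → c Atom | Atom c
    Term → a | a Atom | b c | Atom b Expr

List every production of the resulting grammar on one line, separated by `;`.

Expr → a a | Term Expr | b a; Term → a | b c

Generating nonterminals: {Expr, Term}.
Reachable from Expr after that: {Expr, Term}.
Removed useless symbols: {Atom} and every production mentioning them.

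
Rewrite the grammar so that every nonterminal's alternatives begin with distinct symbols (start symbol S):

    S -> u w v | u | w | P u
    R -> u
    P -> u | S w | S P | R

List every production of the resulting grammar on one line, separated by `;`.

S has alternatives sharing prefix 'u': factor to S → u S' with S' → w v | ε.
P has alternatives sharing prefix 'S': factor to P → S P' with P' → w | P.

S -> w | P u | u S'; R -> u; P -> u | R | S P'; S' -> w v | ε; P' -> w | P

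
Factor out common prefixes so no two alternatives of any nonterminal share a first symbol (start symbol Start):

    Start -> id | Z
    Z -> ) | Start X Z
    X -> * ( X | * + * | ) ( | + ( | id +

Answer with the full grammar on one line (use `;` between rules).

Start -> id | Z; Z -> ) | Start X Z; X -> ) ( | + ( | id + | * X1; X1 -> ( X | + *

X has alternatives sharing prefix '*': factor to X → * X1 with X1 → ( X | + *.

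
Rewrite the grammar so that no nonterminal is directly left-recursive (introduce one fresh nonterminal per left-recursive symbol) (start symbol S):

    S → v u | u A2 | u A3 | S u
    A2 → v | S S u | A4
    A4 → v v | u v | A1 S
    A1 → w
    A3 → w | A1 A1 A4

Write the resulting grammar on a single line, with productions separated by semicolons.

Directly left-recursive nonterminal: S.
For S: α = {u}, β = {v u, u A2, u A3}. Rewrite as S → β S' and S' → α S' | ε.

S → v u S' | u A2 S' | u A3 S'; A2 → v | S S u | A4; A4 → v v | u v | A1 S; A1 → w; A3 → w | A1 A1 A4; S' → u S' | ε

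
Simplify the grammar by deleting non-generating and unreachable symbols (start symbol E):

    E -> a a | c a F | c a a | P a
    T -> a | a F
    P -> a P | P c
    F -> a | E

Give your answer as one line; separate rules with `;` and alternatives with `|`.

Generating nonterminals: {E, F, T}.
Reachable from E after that: {E, F}.
Removed useless symbols: {P, T} and every production mentioning them.

E -> a a | c a F | c a a; F -> a | E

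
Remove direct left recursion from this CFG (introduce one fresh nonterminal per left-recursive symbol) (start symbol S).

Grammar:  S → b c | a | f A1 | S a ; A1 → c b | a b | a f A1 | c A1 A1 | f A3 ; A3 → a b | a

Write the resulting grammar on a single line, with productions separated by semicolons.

S → b c S' | a S' | f A1 S'; A1 → c b | a b | a f A1 | c A1 A1 | f A3; A3 → a b | a; S' → a S' | ε

Left recursion appears on S.
For S: α = {a}, β = {b c, a, f A1}. Rewrite as S → β S' and S' → α S' | ε.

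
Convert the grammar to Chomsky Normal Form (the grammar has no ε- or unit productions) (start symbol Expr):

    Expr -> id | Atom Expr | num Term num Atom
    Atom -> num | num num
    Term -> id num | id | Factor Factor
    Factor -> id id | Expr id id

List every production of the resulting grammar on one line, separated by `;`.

Expr -> id | Atom Expr | X1 Y1; Atom -> num | X1 X1; Term -> X2 X1 | id | Factor Factor; Factor -> X2 X2 | Expr Y3; X1 -> num; X2 -> id; Y1 -> Term Y2; Y2 -> X1 Atom; Y3 -> X2 X2

Introduce a nonterminal for each terminal appearing in a rule of length ≥ 2: X1 → num, X2 → id.
Binarize each right-hand side of length ≥ 3 by chaining fresh nonterminals (Y1, Y2, …): affected rules were Expr → X1 Term X1 Atom; Factor → Expr X2 X2.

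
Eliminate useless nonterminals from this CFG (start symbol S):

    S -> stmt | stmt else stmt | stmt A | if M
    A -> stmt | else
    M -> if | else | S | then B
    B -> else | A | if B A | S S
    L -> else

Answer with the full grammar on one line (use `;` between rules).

S -> stmt | stmt else stmt | stmt A | if M; A -> stmt | else; M -> if | else | S | then B; B -> else | A | if B A | S S

Generating nonterminals: {A, B, L, M, S}.
Reachable from S after that: {A, B, M, S}.
Removed useless symbols: {L} and every production mentioning them.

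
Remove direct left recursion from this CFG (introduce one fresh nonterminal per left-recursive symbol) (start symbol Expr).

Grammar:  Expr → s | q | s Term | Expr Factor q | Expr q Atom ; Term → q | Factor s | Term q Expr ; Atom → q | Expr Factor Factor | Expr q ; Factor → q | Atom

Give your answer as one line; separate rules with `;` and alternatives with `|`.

Left recursion appears on Expr, Term.
For Expr: α = {Factor q, q Atom}, β = {s, q, s Term}. Rewrite as Expr → β Expr1 and Expr1 → α Expr1 | ε.
For Term: α = {q Expr}, β = {q, Factor s}. Rewrite as Term → β Term1 and Term1 → α Term1 | ε.

Expr → s Expr1 | q Expr1 | s Term Expr1; Term → q Term1 | Factor s Term1; Atom → q | Expr Factor Factor | Expr q; Factor → q | Atom; Expr1 → Factor q Expr1 | q Atom Expr1 | ε; Term1 → q Expr Term1 | ε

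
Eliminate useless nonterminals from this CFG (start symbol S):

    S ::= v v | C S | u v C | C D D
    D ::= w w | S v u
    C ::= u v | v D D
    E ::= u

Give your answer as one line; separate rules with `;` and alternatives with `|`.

S ::= v v | C S | u v C | C D D; D ::= w w | S v u; C ::= u v | v D D

Generating nonterminals: {C, D, E, S}.
Reachable from S after that: {C, D, S}.
Removed useless symbols: {E} and every production mentioning them.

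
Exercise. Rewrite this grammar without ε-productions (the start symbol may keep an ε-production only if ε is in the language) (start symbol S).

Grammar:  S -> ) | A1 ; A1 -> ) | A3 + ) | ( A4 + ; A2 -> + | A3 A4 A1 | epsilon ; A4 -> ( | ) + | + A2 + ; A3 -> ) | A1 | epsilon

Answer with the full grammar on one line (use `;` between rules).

S -> ) | A1; A1 -> ) | A3 + ) | + ) | ( A4 +; A2 -> + | A3 A4 A1 | A4 A1; A4 -> ( | ) + | + A2 + | + +; A3 -> ) | A1

The nullable symbols are {A2, A3}.
ε ∉ L(G), so no ε-production is kept.
Expand every rule over subsets of its nullable positions: A1 → A3 + ) gives A3 + ) | + ). A2 → A3 A4 A1 gives A3 A4 A1 | A4 A1. A4 → + A2 + gives + A2 + | + +.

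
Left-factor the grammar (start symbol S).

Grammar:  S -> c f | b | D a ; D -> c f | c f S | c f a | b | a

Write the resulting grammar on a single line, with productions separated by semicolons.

S -> c f | b | D a; D -> b | a | c f D'; D' -> epsilon | S | a

D has alternatives sharing prefix 'c f': factor to D → c f D' with D' → ε | S | a.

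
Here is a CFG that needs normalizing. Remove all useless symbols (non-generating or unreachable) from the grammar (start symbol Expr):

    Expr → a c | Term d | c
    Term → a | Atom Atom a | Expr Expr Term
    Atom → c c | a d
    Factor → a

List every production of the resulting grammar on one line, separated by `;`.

Expr → a c | Term d | c; Term → a | Atom Atom a | Expr Expr Term; Atom → c c | a d

Generating nonterminals: {Atom, Expr, Factor, Term}.
Reachable from Expr after that: {Atom, Expr, Term}.
Removed useless symbols: {Factor} and every production mentioning them.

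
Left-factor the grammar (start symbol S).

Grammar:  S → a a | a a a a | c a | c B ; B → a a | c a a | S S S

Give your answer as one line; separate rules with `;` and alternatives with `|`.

S has alternatives sharing prefix 'a a': factor to S → a a S' with S' → ε | a a.
S has alternatives sharing prefix 'c': factor to S → c S'' with S'' → a | B.

S → a a S' | c S''; B → a a | c a a | S S S; S' → ε | a a; S'' → a | B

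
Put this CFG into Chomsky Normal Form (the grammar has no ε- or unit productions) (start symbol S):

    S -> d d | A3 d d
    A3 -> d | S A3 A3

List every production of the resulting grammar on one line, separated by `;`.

Introduce a nonterminal for each terminal appearing in a rule of length ≥ 2: X1 → d.
Binarize each right-hand side of length ≥ 3 by chaining fresh nonterminals (Y1, Y2, …): affected rules were S → A3 X1 X1; A3 → S A3 A3.

S -> X1 X1 | A3 Y1; A3 -> d | S Y2; X1 -> d; Y1 -> X1 X1; Y2 -> A3 A3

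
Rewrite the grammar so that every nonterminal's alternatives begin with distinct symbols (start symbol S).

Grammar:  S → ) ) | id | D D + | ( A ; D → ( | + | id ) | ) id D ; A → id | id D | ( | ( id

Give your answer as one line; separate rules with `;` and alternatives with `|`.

S → ) ) | id | D D + | ( A; D → ( | + | id ) | ) id D; A → id A' | ( A''; A' → ε | D; A'' → ε | id

A has alternatives sharing prefix 'id': factor to A → id A' with A' → ε | D.
A has alternatives sharing prefix '(': factor to A → ( A'' with A'' → ε | id.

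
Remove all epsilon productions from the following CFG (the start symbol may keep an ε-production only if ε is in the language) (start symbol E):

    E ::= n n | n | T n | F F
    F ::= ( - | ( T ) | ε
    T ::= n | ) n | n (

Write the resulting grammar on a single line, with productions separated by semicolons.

The nullable symbols are {E, F}.
ε ∈ L(G) since E is nullable, so keep E → ε.
For each production, add variants omitting each subset of nullable occurrences: E → F F gives F F | F.

E ::= n n | n | T n | F F | F | ε; F ::= ( - | ( T ); T ::= n | ) n | n (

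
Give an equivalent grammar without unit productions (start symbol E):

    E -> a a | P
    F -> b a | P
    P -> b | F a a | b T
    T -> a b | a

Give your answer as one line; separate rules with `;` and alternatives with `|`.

Unit pairs: E ⇒* {P}; F ⇒* {P}.
For every A with A ⇒* B via unit rules, add B's non-unit alternatives to A; then delete every rule of the form X → Y.

E -> a a | b | F a a | b T; F -> b a | b | F a a | b T; P -> b | F a a | b T; T -> a b | a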